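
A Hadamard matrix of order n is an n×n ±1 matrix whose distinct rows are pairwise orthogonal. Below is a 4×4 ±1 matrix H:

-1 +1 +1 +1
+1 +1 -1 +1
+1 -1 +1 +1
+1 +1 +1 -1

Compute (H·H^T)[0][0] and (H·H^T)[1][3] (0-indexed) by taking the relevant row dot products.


Row 0 of H: [-1, 1, 1, 1].
Row 1 of H: [1, 1, -1, 1].
Row 3 of H: [1, 1, 1, -1].
(H·H^T)[0][0] = Σ_j H[0][j]·H[0][j] = (-1)² + (1)² + (1)² + (1)² = 1 + 1 + 1 + 1 = 4.
(H·H^T)[1][3] = Σ_j H[1][j]·H[3][j] = (1)·(1) + (1)·(1) + (-1)·(1) + (1)·(-1) = 1 + 1 + -1 + -1 = 0.
So rows 1 and 3 are orthogonal; the diagonal entry equals n = 4.

(0,0) entry = 4; (1,3) entry = 0.


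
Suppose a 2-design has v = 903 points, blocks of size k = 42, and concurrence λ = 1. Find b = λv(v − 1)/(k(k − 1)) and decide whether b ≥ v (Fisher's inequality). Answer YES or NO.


r = λ(v − 1)/(k − 1) = 1·902/41 = 22.
b = vr/k = 903·22/42 = 473.
Fisher's inequality: b ≥ v ⇔ 473 ≥ 903? NO.

NO


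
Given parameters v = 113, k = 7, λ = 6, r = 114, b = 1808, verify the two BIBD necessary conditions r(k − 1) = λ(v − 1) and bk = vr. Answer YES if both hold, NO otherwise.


Condition (i): r(k − 1) = 114·6 = 684; λ(v − 1) = 6·112 = 672. Match? NO.
Condition (ii): bk = 1808·7 = 12656; vr = 113·114 = 12882. Match? NO.
Both conditions hold? NO.

NO


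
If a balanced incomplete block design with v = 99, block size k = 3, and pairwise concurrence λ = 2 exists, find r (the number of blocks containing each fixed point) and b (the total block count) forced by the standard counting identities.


Any 2-(v, k, λ) BIBD satisfies two necessary conditions:
  (i)  Each point sits in r blocks, and counting incidences through any fixed point gives r(k − 1) = λ(v − 1), so r = λ(v − 1)/(k − 1).
  (ii) Total incidences bk = vr, so b = vr/k.
Step 1: r = λ(v − 1)/(k − 1) = 2·(99 − 1)/(3 − 1) = 2·98/2 = 196/2 = 98.
Step 2: b = vr/k = 99·98/3 = 9702/3 = 3234.
Check integrality: r = 98 ∈ Z ✓, b = 3234 ∈ Z ✓.
(These identities are necessary conditions: they determine r and b for any design with these parameters, but do not by themselves prove that one exists.)

r = 98, b = 3234.


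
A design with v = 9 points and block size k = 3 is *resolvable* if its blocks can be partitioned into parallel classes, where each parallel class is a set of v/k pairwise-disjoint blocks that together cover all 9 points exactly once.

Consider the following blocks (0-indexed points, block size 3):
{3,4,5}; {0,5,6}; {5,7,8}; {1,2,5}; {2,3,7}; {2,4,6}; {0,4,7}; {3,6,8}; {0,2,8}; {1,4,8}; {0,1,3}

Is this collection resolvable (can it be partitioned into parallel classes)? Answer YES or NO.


v = 9, block size k = 3, number of blocks = 11.
For resolvability, blocks must partition into parallel classes of size v/k = 3.
Total blocks must therefore be a multiple of 3: 11 = 3·3 + 2 ⇒ not divisible ✗.
Resolvable? NO.

NO


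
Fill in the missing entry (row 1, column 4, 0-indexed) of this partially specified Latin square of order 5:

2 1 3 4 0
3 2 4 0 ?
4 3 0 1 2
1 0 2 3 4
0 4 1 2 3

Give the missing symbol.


Row 1 contains symbols [0, 2, 3, 4] — missing [1].
Column 4 contains symbols [0, 2, 3, 4] — missing [1].
The missing symbol must appear in both missing sets; intersection = [1].
Therefore the hidden value is 1.

Missing value = 1.


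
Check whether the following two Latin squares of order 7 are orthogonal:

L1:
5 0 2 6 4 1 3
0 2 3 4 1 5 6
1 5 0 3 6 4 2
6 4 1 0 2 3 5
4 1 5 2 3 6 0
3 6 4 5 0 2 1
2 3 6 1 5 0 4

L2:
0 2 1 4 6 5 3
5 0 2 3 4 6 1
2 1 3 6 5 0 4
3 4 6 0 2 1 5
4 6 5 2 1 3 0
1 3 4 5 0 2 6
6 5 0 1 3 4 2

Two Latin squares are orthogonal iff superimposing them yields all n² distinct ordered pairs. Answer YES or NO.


Form the n² = 49 superimposed pairs (L1[i][j], L2[i][j]), row by row (rows and columns indexed from 0):
row 0: (5,0) (0,2) (2,1) (6,4) (4,6) (1,5) (3,3)
row 1: (0,5) (2,0) (3,2) (4,3) (1,4) (5,6) (6,1)
row 2: (1,2) (5,1) (0,3) (3,6) (6,5) (4,0) (2,4)
row 3: (6,3) (4,4) (1,6) (0,0) (2,2) (3,1) (5,5)
row 4: (4,4) (1,6) (5,5) (2,2) (3,1) (6,3) (0,0)
row 5: (3,1) (6,3) (4,4) (5,5) (0,0) (2,2) (1,6)
row 6: (2,6) (3,5) (6,0) (1,1) (5,3) (0,4) (4,2)
Orthogonality requires all 49 pairs distinct.
But the pair (4,4) repeats: cell (3,1) has L1 = 4, L2 = 4, and cell (4,0) has L1 = 4, L2 = 4.
A repeated pair means some other pair never occurs (only 35 distinct pairs out of 49), so the squares are not orthogonal.
Conclusion: NO.

NO


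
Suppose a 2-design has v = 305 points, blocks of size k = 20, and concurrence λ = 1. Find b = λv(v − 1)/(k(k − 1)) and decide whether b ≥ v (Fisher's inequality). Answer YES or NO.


b = λv(v − 1)/(k(k − 1)) = 1·305·304/(20·19) = 92720/380 = 244.
Compare with v = 305: b < v, so Fisher's inequality fails.

NO


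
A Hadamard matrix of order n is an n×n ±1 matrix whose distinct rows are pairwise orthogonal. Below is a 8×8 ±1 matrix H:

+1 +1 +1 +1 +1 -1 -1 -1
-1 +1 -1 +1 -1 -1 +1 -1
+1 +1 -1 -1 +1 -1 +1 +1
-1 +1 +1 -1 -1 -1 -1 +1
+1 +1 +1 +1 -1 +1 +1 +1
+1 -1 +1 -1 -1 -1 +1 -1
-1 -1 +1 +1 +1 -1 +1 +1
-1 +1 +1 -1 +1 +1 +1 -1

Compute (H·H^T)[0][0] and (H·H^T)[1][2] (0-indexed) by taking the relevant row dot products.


Row 0 of H: [1, 1, 1, 1, 1, -1, -1, -1].
Row 1 of H: [-1, 1, -1, 1, -1, -1, 1, -1].
Row 2 of H: [1, 1, -1, -1, 1, -1, 1, 1].
(H·H^T)[0][0] = Σ_j H[0][j]·H[0][j] = (1)² + (1)² + (1)² + (1)² + (1)² + (-1)² + (-1)² + (-1)² = 1 + 1 + 1 + 1 + 1 + 1 + 1 + 1 = 8.
(H·H^T)[1][2] = Σ_j H[1][j]·H[2][j] = (-1)·(1) + (1)·(1) + (-1)·(-1) + (1)·(-1) + (-1)·(1) + (-1)·(-1) + (1)·(1) + (-1)·(1) = -1 + 1 + 1 + -1 + -1 + 1 + 1 + -1 = 0.
So rows 1 and 2 are orthogonal; the diagonal entry equals n = 8.

(0,0) entry = 8; (1,2) entry = 0.


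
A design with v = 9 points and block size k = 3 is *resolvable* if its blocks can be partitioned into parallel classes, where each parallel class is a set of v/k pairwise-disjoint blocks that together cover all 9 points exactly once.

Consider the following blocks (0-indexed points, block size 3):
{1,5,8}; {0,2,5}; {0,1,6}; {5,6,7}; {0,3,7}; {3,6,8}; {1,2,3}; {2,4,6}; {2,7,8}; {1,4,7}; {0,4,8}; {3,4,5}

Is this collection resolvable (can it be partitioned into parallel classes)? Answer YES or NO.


v = 9, block size k = 3, number of blocks = 12.
For resolvability, blocks must partition into parallel classes of size v/k = 3.
Total blocks must therefore be a multiple of 3: 12 = 3·4 + 0 ⇒ divisible ✓.
Greedy packing gives 4 candidate class(es). Each should be a full parallel class (size 3, covers all 9 points).
  Class 1 (3 blocks): {1,5,8}; {0,3,7}; {2,4,6}. Points covered: [0, 1, 2, 3, 4, 5, 6, 7, 8].
  Class 2 (3 blocks): {0,2,5}; {3,6,8}; {1,4,7}. Points covered: [0, 1, 2, 3, 4, 5, 6, 7, 8].
  Class 3 (3 blocks): {0,1,6}; {2,7,8}; {3,4,5}. Points covered: [0, 1, 2, 3, 4, 5, 6, 7, 8].
  Class 4 (3 blocks): {5,6,7}; {1,2,3}; {0,4,8}. Points covered: [0, 1, 2, 3, 4, 5, 6, 7, 8].
All classes full (size 3)? YES. All classes cover every point? YES.
Resolvable? YES.

YES


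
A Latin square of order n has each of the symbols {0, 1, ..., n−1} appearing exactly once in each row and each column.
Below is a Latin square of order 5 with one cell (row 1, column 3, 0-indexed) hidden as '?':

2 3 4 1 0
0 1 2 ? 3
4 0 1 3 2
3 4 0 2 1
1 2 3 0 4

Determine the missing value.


Row 1 contains symbols [0, 1, 2, 3] — missing [4].
Column 3 contains symbols [0, 1, 2, 3] — missing [4].
The missing symbol must appear in both missing sets; intersection = [4].
Therefore the hidden value is 4.

Missing value = 4.


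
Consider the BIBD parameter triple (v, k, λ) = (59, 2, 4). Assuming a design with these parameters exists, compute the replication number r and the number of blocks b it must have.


Any 2-(v, k, λ) BIBD satisfies two necessary conditions:
  (i)  Each point sits in r blocks, and counting incidences through any fixed point gives r(k − 1) = λ(v − 1), so r = λ(v − 1)/(k − 1).
  (ii) Total incidences bk = vr, so b = vr/k.
Step 1: r = λ(v − 1)/(k − 1) = 4·(59 − 1)/(2 − 1) = 4·58/1 = 232/1 = 232.
Step 2: b = vr/k = 59·232/2 = 13688/2 = 6844.
Check integrality: r = 232 ∈ Z ✓, b = 6844 ∈ Z ✓.
(These identities are necessary conditions: they determine r and b for any design with these parameters, but do not by themselves prove that one exists.)

r = 232, b = 6844.


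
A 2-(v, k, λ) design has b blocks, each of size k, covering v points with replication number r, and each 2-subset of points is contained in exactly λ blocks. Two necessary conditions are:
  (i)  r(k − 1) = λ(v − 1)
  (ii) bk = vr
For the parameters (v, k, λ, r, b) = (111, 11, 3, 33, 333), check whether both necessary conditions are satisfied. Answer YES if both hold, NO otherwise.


Condition (i): r(k − 1) = 33·10 = 330; λ(v − 1) = 3·110 = 330. Match? YES.
Condition (ii): bk = 333·11 = 3663; vr = 111·33 = 3663. Match? YES.
Both conditions hold? YES.

YES


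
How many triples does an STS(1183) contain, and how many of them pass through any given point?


An STS(v) is a 2-(v, 3, 1) BIBD: block size k = 3, λ = 1.
Replication: r(k − 1) = λ(v − 1) ⇒ r·2 = 1183 − 1 = 1182 ⇒ r = 591.
Block count: bk = vr ⇒ b·3 = 1183·591 = 699153 ⇒ b = 233051.
(Check via b = v(v − 1)/6 = 1183·1182/6 = 1398306/6 = 233051.)

r = 591, b = 233051.


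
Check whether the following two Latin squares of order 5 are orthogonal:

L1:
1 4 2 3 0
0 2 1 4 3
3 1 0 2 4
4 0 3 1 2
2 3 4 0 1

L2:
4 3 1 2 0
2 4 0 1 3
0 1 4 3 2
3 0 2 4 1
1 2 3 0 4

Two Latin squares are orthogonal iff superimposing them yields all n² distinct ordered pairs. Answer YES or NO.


Form the n² = 25 superimposed pairs (L1[i][j], L2[i][j]), row by row (rows and columns indexed from 0):
row 0: (1,4) (4,3) (2,1) (3,2) (0,0)
row 1: (0,2) (2,4) (1,0) (4,1) (3,3)
row 2: (3,0) (1,1) (0,4) (2,3) (4,2)
row 3: (4,3) (0,0) (3,2) (1,4) (2,1)
row 4: (2,1) (3,2) (4,3) (0,0) (1,4)
Orthogonality requires all 25 pairs distinct.
But the pair (4,3) repeats: cell (0,1) has L1 = 4, L2 = 3, and cell (3,0) has L1 = 4, L2 = 3.
A repeated pair means some other pair never occurs (only 15 distinct pairs out of 25), so the squares are not orthogonal.
Conclusion: NO.

NO


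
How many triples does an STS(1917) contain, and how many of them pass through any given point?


An STS(v) is a 2-(v, 3, 1) BIBD: block size k = 3, λ = 1.
Replication: r(k − 1) = λ(v − 1) ⇒ r·2 = 1917 − 1 = 1916 ⇒ r = 958.
Block count: b = v(v − 1)/6 = 1917·1916/6 = 3672972/6 = 612162.

r = 958, b = 612162.


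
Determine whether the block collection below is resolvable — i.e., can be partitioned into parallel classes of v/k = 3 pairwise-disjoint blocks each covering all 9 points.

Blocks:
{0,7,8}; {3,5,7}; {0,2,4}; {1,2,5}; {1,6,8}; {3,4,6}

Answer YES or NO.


v = 9, block size k = 3, number of blocks = 6.
For resolvability, blocks must partition into parallel classes of size v/k = 3.
Total blocks must therefore be a multiple of 3: 6 = 3·2 + 0 ⇒ divisible ✓.
Greedy packing gives 2 candidate class(es). Each should be a full parallel class (size 3, covers all 9 points).
  Class 1 (3 blocks): {0,7,8}; {1,2,5}; {3,4,6}. Points covered: [0, 1, 2, 3, 4, 5, 6, 7, 8].
  Class 2 (3 blocks): {3,5,7}; {0,2,4}; {1,6,8}. Points covered: [0, 1, 2, 3, 4, 5, 6, 7, 8].
All classes full (size 3)? YES. All classes cover every point? YES.
Resolvable? YES.

YES


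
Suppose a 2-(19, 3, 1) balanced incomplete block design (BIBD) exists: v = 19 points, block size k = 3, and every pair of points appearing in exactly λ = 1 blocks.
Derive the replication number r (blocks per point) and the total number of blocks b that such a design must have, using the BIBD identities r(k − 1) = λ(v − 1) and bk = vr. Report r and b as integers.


Any 2-(v, k, λ) BIBD satisfies two necessary conditions:
  (i)  Each point sits in r blocks, and counting incidences through any fixed point gives r(k − 1) = λ(v − 1), so r = λ(v − 1)/(k − 1).
  (ii) Total incidences bk = vr, so b = vr/k.
Step 1: r = λ(v − 1)/(k − 1) = 1·(19 − 1)/(3 − 1) = 1·18/2 = 18/2 = 9.
Step 2: b = vr/k = 19·9/3 = 171/3 = 57.
Check integrality: r = 9 ∈ Z ✓, b = 57 ∈ Z ✓.
(These identities are necessary conditions: they determine r and b for any design with these parameters, but do not by themselves prove that one exists.)

r = 9, b = 57.


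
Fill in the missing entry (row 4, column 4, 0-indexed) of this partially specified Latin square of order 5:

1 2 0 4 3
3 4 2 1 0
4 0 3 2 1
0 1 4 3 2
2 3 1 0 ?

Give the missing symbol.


Row 4 contains symbols [0, 1, 2, 3] — missing [4].
Column 4 contains symbols [0, 1, 2, 3] — missing [4].
The missing symbol must appear in both missing sets; intersection = [4].
Therefore the hidden value is 4.

Missing value = 4.


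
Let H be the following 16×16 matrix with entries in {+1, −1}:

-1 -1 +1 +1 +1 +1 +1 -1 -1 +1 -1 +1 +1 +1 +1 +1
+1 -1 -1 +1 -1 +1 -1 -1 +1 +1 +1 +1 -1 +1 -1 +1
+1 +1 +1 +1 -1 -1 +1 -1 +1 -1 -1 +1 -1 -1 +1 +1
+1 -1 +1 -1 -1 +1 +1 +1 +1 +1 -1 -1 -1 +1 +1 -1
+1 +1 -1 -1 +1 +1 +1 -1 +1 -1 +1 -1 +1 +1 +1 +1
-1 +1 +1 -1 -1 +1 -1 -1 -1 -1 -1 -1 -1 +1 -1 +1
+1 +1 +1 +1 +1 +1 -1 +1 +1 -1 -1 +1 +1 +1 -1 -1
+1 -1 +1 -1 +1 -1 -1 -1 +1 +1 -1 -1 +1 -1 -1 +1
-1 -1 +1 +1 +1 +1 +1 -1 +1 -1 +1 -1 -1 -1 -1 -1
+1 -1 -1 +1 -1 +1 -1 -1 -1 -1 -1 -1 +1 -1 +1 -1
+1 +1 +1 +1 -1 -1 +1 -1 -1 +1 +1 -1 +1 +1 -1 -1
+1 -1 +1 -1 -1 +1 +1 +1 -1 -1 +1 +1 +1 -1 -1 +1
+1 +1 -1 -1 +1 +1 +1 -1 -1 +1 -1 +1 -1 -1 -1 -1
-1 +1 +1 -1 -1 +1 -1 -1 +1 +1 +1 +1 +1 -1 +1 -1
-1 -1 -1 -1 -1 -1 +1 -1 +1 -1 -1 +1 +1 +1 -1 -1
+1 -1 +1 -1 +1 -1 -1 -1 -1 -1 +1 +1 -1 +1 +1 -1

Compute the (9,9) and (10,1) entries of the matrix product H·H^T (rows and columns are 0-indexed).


Row 1 of H: [1, -1, -1, 1, -1, 1, -1, -1, 1, 1, 1, 1, -1, 1, -1, 1].
Row 9 of H: [1, -1, -1, 1, -1, 1, -1, -1, -1, -1, -1, -1, 1, -1, 1, -1].
Row 10 of H: [1, 1, 1, 1, -1, -1, 1, -1, -1, 1, 1, -1, 1, 1, -1, -1].
(H·H^T)[9][9] = Σ_j H[9][j]·H[9][j] = (1)² + (-1)² + (-1)² + (1)² + (-1)² + (1)² + (-1)² + (-1)² + (-1)² + (-1)² + (-1)² + (-1)² + (1)² + (-1)² + (1)² + (-1)² = 1 + 1 + 1 + 1 + 1 + 1 + 1 + 1 + 1 + 1 + 1 + 1 + 1 + 1 + 1 + 1 = 16.
(H·H^T)[10][1] = Σ_j H[10][j]·H[1][j] = (1)·(1) + (1)·(-1) + (1)·(-1) + (1)·(1) + (-1)·(-1) + (-1)·(1) + (1)·(-1) + (-1)·(-1) + (-1)·(1) + (1)·(1) + (1)·(1) + (-1)·(1) + (1)·(-1) + (1)·(1) + (-1)·(-1) + (-1)·(1) = 1 + -1 + -1 + 1 + 1 + -1 + -1 + 1 + -1 + 1 + 1 + -1 + -1 + 1 + 1 + -1 = 0.
So rows 10 and 1 are orthogonal; the diagonal entry equals n = 16.

(9,9) entry = 16; (10,1) entry = 0.


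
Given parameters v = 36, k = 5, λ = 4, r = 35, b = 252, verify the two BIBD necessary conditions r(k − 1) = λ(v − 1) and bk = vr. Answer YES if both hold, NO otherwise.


Condition (i): r(k − 1) = 35·4 = 140; λ(v − 1) = 4·35 = 140. Match? YES.
Condition (ii): bk = 252·5 = 1260; vr = 36·35 = 1260. Match? YES.
Both conditions hold? YES.

YES


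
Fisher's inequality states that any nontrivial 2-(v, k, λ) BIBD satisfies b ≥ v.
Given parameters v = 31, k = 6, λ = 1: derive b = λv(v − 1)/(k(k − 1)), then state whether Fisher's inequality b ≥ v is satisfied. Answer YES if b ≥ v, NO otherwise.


b = λv(v − 1)/(k(k − 1)) = 1·31·30/(6·5) = 930/30 = 31.
Compare with v = 31: b ≥ v, so Fisher's inequality holds.

YES


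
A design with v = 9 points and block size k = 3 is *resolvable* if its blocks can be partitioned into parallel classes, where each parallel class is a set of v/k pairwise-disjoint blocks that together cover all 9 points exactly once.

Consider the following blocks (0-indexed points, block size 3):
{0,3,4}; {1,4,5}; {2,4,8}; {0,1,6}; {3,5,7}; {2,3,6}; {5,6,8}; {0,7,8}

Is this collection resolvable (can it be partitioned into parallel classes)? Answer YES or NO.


v = 9, block size k = 3, number of blocks = 8.
For resolvability, blocks must partition into parallel classes of size v/k = 3.
Total blocks must therefore be a multiple of 3: 8 = 3·2 + 2 ⇒ not divisible ✗.
Resolvable? NO.

NO


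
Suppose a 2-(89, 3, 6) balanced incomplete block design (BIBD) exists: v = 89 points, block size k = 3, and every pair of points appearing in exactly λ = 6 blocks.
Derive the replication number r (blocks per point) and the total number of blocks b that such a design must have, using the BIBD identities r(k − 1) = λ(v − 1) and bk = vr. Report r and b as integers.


Any 2-(v, k, λ) BIBD satisfies two necessary conditions:
  (i)  Each point sits in r blocks, and counting incidences through any fixed point gives r(k − 1) = λ(v − 1), so r = λ(v − 1)/(k − 1).
  (ii) Total incidences bk = vr, so b = vr/k.
Step 1: r = λ(v − 1)/(k − 1) = 6·(89 − 1)/(3 − 1) = 6·88/2 = 528/2 = 264.
Step 2: b = vr/k = 89·264/3 = 23496/3 = 7832.
Check integrality: r = 264 ∈ Z ✓, b = 7832 ∈ Z ✓.
(These identities are necessary conditions: they determine r and b for any design with these parameters, but do not by themselves prove that one exists.)

r = 264, b = 7832.


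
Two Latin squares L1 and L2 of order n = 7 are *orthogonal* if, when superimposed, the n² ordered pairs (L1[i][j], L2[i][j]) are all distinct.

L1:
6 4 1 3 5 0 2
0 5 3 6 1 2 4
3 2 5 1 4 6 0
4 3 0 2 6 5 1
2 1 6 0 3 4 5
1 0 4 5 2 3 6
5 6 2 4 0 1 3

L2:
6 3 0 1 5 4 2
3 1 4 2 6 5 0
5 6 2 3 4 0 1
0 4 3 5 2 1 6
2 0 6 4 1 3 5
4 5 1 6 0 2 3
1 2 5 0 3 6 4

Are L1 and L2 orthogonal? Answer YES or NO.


Form the n² = 49 superimposed pairs (L1[i][j], L2[i][j]), row by row (rows and columns indexed from 0):
row 0: (6,6) (4,3) (1,0) (3,1) (5,5) (0,4) (2,2)
row 1: (0,3) (5,1) (3,4) (6,2) (1,6) (2,5) (4,0)
row 2: (3,5) (2,6) (5,2) (1,3) (4,4) (6,0) (0,1)
row 3: (4,0) (3,4) (0,3) (2,5) (6,2) (5,1) (1,6)
row 4: (2,2) (1,0) (6,6) (0,4) (3,1) (4,3) (5,5)
row 5: (1,4) (0,5) (4,1) (5,6) (2,0) (3,2) (6,3)
row 6: (5,1) (6,2) (2,5) (4,0) (0,3) (1,6) (3,4)
Orthogonality requires all 49 pairs distinct.
But the pair (4,0) repeats: cell (1,6) has L1 = 4, L2 = 0, and cell (3,0) has L1 = 4, L2 = 0.
A repeated pair means some other pair never occurs (only 28 distinct pairs out of 49), so the squares are not orthogonal.
Conclusion: NO.

NO


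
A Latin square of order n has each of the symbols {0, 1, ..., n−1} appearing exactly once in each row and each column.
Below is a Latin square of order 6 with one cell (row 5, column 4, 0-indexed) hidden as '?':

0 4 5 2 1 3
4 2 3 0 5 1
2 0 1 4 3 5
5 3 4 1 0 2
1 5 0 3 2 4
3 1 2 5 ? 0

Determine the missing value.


Row 5 contains symbols [0, 1, 2, 3, 5] — missing [4].
Column 4 contains symbols [0, 1, 2, 3, 5] — missing [4].
The missing symbol must appear in both missing sets; intersection = [4].
Therefore the hidden value is 4.

Missing value = 4.


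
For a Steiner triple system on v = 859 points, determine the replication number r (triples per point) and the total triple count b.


An STS(v) is a 2-(v, 3, 1) BIBD: block size k = 3, λ = 1.
Replication: r(k − 1) = λ(v − 1) ⇒ r·2 = 859 − 1 = 858 ⇒ r = 429.
Block count: bk = vr ⇒ b·3 = 859·429 = 368511 ⇒ b = 122837.
(Check via b = v(v − 1)/6 = 859·858/6 = 737022/6 = 122837.)

r = 429, b = 122837.


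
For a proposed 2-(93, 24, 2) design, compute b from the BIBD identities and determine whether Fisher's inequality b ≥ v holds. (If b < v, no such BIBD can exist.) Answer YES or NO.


r = λ(v − 1)/(k − 1) = 2·92/23 = 8.
b = vr/k = 93·8/24 = 31.
Fisher's inequality: b ≥ v ⇔ 31 ≥ 93? NO.

NO


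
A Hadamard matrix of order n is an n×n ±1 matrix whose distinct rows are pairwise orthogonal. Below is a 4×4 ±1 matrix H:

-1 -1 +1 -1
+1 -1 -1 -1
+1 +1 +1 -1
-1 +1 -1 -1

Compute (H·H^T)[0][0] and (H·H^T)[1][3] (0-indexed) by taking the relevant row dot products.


Row 0 of H: [-1, -1, 1, -1].
Row 1 of H: [1, -1, -1, -1].
Row 3 of H: [-1, 1, -1, -1].
(H·H^T)[0][0] = Σ_j H[0][j]·H[0][j] = (-1)² + (-1)² + (1)² + (-1)² = 1 + 1 + 1 + 1 = 4.
(H·H^T)[1][3] = Σ_j H[1][j]·H[3][j] = (1)·(-1) + (-1)·(1) + (-1)·(-1) + (-1)·(-1) = -1 + -1 + 1 + 1 = 0.
So rows 1 and 3 are orthogonal; the diagonal entry equals n = 4.

(0,0) entry = 4; (1,3) entry = 0.


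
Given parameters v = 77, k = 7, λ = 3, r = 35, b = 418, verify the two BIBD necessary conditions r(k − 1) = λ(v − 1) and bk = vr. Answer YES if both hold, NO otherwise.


Condition (i): r(k − 1) = 35·6 = 210; λ(v − 1) = 3·76 = 228. Match? NO.
Condition (ii): bk = 418·7 = 2926; vr = 77·35 = 2695. Match? NO.
Both conditions hold? NO.

NO


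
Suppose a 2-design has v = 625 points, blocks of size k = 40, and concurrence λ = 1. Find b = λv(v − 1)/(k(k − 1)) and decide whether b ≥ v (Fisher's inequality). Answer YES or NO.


r = λ(v − 1)/(k − 1) = 1·624/39 = 16.
b = vr/k = 625·16/40 = 250.
Fisher's inequality: b ≥ v ⇔ 250 ≥ 625? NO.

NO


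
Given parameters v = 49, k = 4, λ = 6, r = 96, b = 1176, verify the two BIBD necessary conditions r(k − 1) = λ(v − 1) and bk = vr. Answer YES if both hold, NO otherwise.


Condition (i): r(k − 1) = 96·3 = 288; λ(v − 1) = 6·48 = 288. Match? YES.
Condition (ii): bk = 1176·4 = 4704; vr = 49·96 = 4704. Match? YES.
Both conditions hold? YES.

YES


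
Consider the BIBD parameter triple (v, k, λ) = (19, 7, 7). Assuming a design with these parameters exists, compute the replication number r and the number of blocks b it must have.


Any 2-(v, k, λ) BIBD satisfies two necessary conditions:
  (i)  Each point sits in r blocks, and counting incidences through any fixed point gives r(k − 1) = λ(v − 1), so r = λ(v − 1)/(k − 1).
  (ii) Total incidences bk = vr, so b = vr/k.
Step 1: r = λ(v − 1)/(k − 1) = 7·(19 − 1)/(7 − 1) = 7·18/6 = 126/6 = 21.
Step 2: b = vr/k = 19·21/7 = 399/7 = 57.
Check integrality: r = 21 ∈ Z ✓, b = 57 ∈ Z ✓.
(These identities are necessary conditions: they determine r and b for any design with these parameters, but do not by themselves prove that one exists.)

r = 21, b = 57.


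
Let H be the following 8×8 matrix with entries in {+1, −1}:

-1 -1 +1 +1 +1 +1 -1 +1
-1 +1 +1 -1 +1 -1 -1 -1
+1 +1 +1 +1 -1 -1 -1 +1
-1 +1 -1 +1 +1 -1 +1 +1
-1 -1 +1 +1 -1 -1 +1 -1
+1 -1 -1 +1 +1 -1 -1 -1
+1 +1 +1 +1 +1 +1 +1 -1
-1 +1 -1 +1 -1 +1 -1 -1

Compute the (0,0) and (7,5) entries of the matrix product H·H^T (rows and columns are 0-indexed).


Row 0 of H: [-1, -1, 1, 1, 1, 1, -1, 1].
Row 5 of H: [1, -1, -1, 1, 1, -1, -1, -1].
Row 7 of H: [-1, 1, -1, 1, -1, 1, -1, -1].
(H·H^T)[0][0] = Σ_j H[0][j]·H[0][j] = (-1)² + (-1)² + (1)² + (1)² + (1)² + (1)² + (-1)² + (1)² = 1 + 1 + 1 + 1 + 1 + 1 + 1 + 1 = 8.
(H·H^T)[7][5] = Σ_j H[7][j]·H[5][j] = (-1)·(1) + (1)·(-1) + (-1)·(-1) + (1)·(1) + (-1)·(1) + (1)·(-1) + (-1)·(-1) + (-1)·(-1) = -1 + -1 + 1 + 1 + -1 + -1 + 1 + 1 = 0.
So rows 7 and 5 are orthogonal; the diagonal entry equals n = 8.

(0,0) entry = 8; (7,5) entry = 0.


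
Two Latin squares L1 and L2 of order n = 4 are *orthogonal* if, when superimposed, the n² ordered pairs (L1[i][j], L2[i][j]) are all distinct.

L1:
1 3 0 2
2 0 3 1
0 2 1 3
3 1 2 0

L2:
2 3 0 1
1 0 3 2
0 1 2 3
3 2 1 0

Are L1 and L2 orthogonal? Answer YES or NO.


Form the n² = 16 superimposed pairs (L1[i][j], L2[i][j]), row by row (rows and columns indexed from 0):
row 0: (1,2) (3,3) (0,0) (2,1)
row 1: (2,1) (0,0) (3,3) (1,2)
row 2: (0,0) (2,1) (1,2) (3,3)
row 3: (3,3) (1,2) (2,1) (0,0)
Orthogonality requires all 16 pairs distinct.
But the pair (2,1) repeats: cell (0,3) has L1 = 2, L2 = 1, and cell (1,0) has L1 = 2, L2 = 1.
A repeated pair means some other pair never occurs (only 4 distinct pairs out of 16), so the squares are not orthogonal.
Conclusion: NO.

NO


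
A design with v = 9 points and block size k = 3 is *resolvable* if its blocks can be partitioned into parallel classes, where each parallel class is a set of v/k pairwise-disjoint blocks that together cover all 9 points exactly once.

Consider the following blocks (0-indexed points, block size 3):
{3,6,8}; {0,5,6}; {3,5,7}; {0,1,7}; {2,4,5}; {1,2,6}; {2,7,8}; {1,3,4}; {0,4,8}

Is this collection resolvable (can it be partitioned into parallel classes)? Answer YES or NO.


v = 9, block size k = 3, number of blocks = 9.
For resolvability, blocks must partition into parallel classes of size v/k = 3.
Total blocks must therefore be a multiple of 3: 9 = 3·3 + 0 ⇒ divisible ✓.
Greedy packing gives 3 candidate class(es). Each should be a full parallel class (size 3, covers all 9 points).
  Class 1 (3 blocks): {3,6,8}; {0,1,7}; {2,4,5}. Points covered: [0, 1, 2, 3, 4, 5, 6, 7, 8].
  Class 2 (3 blocks): {0,5,6}; {2,7,8}; {1,3,4}. Points covered: [0, 1, 2, 3, 4, 5, 6, 7, 8].
  Class 3 (3 blocks): {3,5,7}; {1,2,6}; {0,4,8}. Points covered: [0, 1, 2, 3, 4, 5, 6, 7, 8].
All classes full (size 3)? YES. All classes cover every point? YES.
Resolvable? YES.

YES


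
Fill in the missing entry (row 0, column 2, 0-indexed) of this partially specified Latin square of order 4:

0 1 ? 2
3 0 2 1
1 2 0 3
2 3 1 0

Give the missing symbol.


Row 0 contains symbols [0, 1, 2] — missing [3].
Column 2 contains symbols [0, 1, 2] — missing [3].
The missing symbol must appear in both missing sets; intersection = [3].
Therefore the hidden value is 3.

Missing value = 3.


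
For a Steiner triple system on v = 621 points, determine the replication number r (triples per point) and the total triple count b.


An STS(v) is a 2-(v, 3, 1) BIBD: block size k = 3, λ = 1.
Replication: r(k − 1) = λ(v − 1) ⇒ r·2 = 621 − 1 = 620 ⇒ r = 310.
Block count: bk = vr ⇒ b·3 = 621·310 = 192510 ⇒ b = 64170.

r = 310, b = 64170.


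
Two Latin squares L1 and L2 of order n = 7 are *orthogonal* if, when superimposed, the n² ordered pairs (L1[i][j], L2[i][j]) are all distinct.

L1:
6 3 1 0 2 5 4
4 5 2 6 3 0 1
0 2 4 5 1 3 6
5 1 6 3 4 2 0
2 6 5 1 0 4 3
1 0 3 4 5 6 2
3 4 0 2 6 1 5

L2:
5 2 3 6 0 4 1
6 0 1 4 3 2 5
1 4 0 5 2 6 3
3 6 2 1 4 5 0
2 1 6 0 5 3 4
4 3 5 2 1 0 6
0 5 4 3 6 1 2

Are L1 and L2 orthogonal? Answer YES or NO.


Form the n² = 49 superimposed pairs (L1[i][j], L2[i][j]), row by row (rows and columns indexed from 0):
row 0: (6,5) (3,2) (1,3) (0,6) (2,0) (5,4) (4,1)
row 1: (4,6) (5,0) (2,1) (6,4) (3,3) (0,2) (1,5)
row 2: (0,1) (2,4) (4,0) (5,5) (1,2) (3,6) (6,3)
row 3: (5,3) (1,6) (6,2) (3,1) (4,4) (2,5) (0,0)
row 4: (2,2) (6,1) (5,6) (1,0) (0,5) (4,3) (3,4)
row 5: (1,4) (0,3) (3,5) (4,2) (5,1) (6,0) (2,6)
row 6: (3,0) (4,5) (0,4) (2,3) (6,6) (1,1) (5,2)
Orthogonality requires all 49 pairs distinct.
Check by first coordinate: for each symbol s of L1, list the L2 entries in the n cells where L1 = s; they must all differ.
  L1 = 0: L2 entries (in reading order) 6, 2, 1, 0, 5, 3, 4 — all 7 distinct ✓
  L1 = 1: L2 entries (in reading order) 3, 5, 2, 6, 0, 4, 1 — all 7 distinct ✓
  L1 = 2: L2 entries (in reading order) 0, 1, 4, 5, 2, 6, 3 — all 7 distinct ✓
  L1 = 3: L2 entries (in reading order) 2, 3, 6, 1, 4, 5, 0 — all 7 distinct ✓
  L1 = 4: L2 entries (in reading order) 1, 6, 0, 4, 3, 2, 5 — all 7 distinct ✓
  L1 = 5: L2 entries (in reading order) 4, 0, 5, 3, 6, 1, 2 — all 7 distinct ✓
  L1 = 6: L2 entries (in reading order) 5, 4, 3, 2, 1, 0, 6 — all 7 distinct ✓
Every symbol of L1 meets every symbol of L2 exactly once, so all 49 pairs are distinct (49 of 49).
Conclusion: YES.

YES


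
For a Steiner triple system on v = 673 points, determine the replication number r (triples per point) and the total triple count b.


An STS(v) is a 2-(v, 3, 1) BIBD: block size k = 3, λ = 1.
Replication: r(k − 1) = λ(v − 1) ⇒ r·2 = 673 − 1 = 672 ⇒ r = 336.
Block count: bk = vr ⇒ b·3 = 673·336 = 226128 ⇒ b = 75376.

r = 336, b = 75376.


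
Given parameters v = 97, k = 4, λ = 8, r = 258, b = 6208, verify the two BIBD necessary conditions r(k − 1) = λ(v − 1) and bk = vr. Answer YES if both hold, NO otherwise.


Condition (i): r(k − 1) = 258·3 = 774; λ(v − 1) = 8·96 = 768. Match? NO.
Condition (ii): bk = 6208·4 = 24832; vr = 97·258 = 25026. Match? NO.
Both conditions hold? NO.

NO


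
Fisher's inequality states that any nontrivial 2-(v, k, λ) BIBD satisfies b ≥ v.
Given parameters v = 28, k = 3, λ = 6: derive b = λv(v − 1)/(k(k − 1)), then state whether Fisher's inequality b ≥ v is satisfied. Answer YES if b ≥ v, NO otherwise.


b = λv(v − 1)/(k(k − 1)) = 6·28·27/(3·2) = 4536/6 = 756.
Compare with v = 28: b ≥ v, so Fisher's inequality holds.

YES


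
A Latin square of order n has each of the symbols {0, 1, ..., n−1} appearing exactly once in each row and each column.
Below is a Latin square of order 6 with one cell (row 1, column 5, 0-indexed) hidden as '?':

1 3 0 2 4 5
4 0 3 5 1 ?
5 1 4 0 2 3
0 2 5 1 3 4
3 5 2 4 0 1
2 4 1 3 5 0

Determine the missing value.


Row 1 contains symbols [0, 1, 3, 4, 5] — missing [2].
Column 5 contains symbols [0, 1, 3, 4, 5] — missing [2].
The missing symbol must appear in both missing sets; intersection = [2].
Therefore the hidden value is 2.

Missing value = 2.


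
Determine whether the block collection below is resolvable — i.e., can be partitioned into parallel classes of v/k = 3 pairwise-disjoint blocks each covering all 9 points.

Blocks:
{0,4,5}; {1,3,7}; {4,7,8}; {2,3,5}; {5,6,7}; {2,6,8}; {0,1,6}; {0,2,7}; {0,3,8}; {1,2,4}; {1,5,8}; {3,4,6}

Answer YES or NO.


v = 9, block size k = 3, number of blocks = 12.
For resolvability, blocks must partition into parallel classes of size v/k = 3.
Total blocks must therefore be a multiple of 3: 12 = 3·4 + 0 ⇒ divisible ✓.
Greedy packing gives 4 candidate class(es). Each should be a full parallel class (size 3, covers all 9 points).
  Class 1 (3 blocks): {0,4,5}; {1,3,7}; {2,6,8}. Points covered: [0, 1, 2, 3, 4, 5, 6, 7, 8].
  Class 2 (3 blocks): {4,7,8}; {2,3,5}; {0,1,6}. Points covered: [0, 1, 2, 3, 4, 5, 6, 7, 8].
  Class 3 (3 blocks): {5,6,7}; {0,3,8}; {1,2,4}. Points covered: [0, 1, 2, 3, 4, 5, 6, 7, 8].
  Class 4 (3 blocks): {0,2,7}; {1,5,8}; {3,4,6}. Points covered: [0, 1, 2, 3, 4, 5, 6, 7, 8].
All classes full (size 3)? YES. All classes cover every point? YES.
Resolvable? YES.

YES


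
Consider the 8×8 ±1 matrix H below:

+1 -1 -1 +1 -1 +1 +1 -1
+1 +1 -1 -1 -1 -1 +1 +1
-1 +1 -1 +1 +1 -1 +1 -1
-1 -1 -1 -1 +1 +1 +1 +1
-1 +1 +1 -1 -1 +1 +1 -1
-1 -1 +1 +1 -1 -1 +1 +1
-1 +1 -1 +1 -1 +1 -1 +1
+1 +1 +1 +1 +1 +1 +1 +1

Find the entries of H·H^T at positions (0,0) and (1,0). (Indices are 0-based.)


Row 0 of H: [1, -1, -1, 1, -1, 1, 1, -1].
Row 1 of H: [1, 1, -1, -1, -1, -1, 1, 1].
(H·H^T)[0][0] = Σ_j H[0][j]·H[0][j] = (1)² + (-1)² + (-1)² + (1)² + (-1)² + (1)² + (1)² + (-1)² = 1 + 1 + 1 + 1 + 1 + 1 + 1 + 1 = 8.
(H·H^T)[1][0] = Σ_j H[1][j]·H[0][j] = (1)·(1) + (1)·(-1) + (-1)·(-1) + (-1)·(1) + (-1)·(-1) + (-1)·(1) + (1)·(1) + (1)·(-1) = 1 + -1 + 1 + -1 + 1 + -1 + 1 + -1 = 0.
So rows 1 and 0 are orthogonal; the diagonal entry equals n = 8.

(0,0) entry = 8; (1,0) entry = 0.


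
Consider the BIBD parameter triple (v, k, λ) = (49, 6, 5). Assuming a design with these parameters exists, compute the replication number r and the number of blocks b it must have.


Any 2-(v, k, λ) BIBD satisfies two necessary conditions:
  (i)  Each point sits in r blocks, and counting incidences through any fixed point gives r(k − 1) = λ(v − 1), so r = λ(v − 1)/(k − 1).
  (ii) Total incidences bk = vr, so b = vr/k.
Step 1: r = λ(v − 1)/(k − 1) = 5·(49 − 1)/(6 − 1) = 5·48/5 = 240/5 = 48.
Step 2: b = vr/k = 49·48/6 = 2352/6 = 392.
Check integrality: r = 48 ∈ Z ✓, b = 392 ∈ Z ✓.
(These identities are necessary conditions: they determine r and b for any design with these parameters, but do not by themselves prove that one exists.)

r = 48, b = 392.


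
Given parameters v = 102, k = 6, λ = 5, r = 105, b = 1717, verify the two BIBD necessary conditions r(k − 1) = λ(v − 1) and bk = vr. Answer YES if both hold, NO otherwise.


Condition (i): r(k − 1) = 105·5 = 525; λ(v − 1) = 5·101 = 505. Match? NO.
Condition (ii): bk = 1717·6 = 10302; vr = 102·105 = 10710. Match? NO.
Both conditions hold? NO.

NO


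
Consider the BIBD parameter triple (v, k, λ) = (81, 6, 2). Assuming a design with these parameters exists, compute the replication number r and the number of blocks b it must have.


Any 2-(v, k, λ) BIBD satisfies two necessary conditions:
  (i)  Each point sits in r blocks, and counting incidences through any fixed point gives r(k − 1) = λ(v − 1), so r = λ(v − 1)/(k − 1).
  (ii) Total incidences bk = vr, so b = vr/k.
Step 1: r = λ(v − 1)/(k − 1) = 2·(81 − 1)/(6 − 1) = 2·80/5 = 160/5 = 32.
Step 2: b = vr/k = 81·32/6 = 2592/6 = 432.
Check integrality: r = 32 ∈ Z ✓, b = 432 ∈ Z ✓.
(These identities are necessary conditions: they determine r and b for any design with these parameters, but do not by themselves prove that one exists.)

r = 32, b = 432.


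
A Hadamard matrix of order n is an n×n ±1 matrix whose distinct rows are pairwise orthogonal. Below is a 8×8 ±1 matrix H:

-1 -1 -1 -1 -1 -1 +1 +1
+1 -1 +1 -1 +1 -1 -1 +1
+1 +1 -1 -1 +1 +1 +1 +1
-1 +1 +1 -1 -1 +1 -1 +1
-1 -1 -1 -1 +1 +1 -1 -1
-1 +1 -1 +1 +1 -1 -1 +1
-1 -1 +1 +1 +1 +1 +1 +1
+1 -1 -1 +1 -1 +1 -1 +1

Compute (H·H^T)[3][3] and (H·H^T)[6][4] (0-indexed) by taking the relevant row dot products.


Row 3 of H: [-1, 1, 1, -1, -1, 1, -1, 1].
Row 4 of H: [-1, -1, -1, -1, 1, 1, -1, -1].
Row 6 of H: [-1, -1, 1, 1, 1, 1, 1, 1].
(H·H^T)[3][3] = Σ_j H[3][j]·H[3][j] = (-1)² + (1)² + (1)² + (-1)² + (-1)² + (1)² + (-1)² + (1)² = 1 + 1 + 1 + 1 + 1 + 1 + 1 + 1 = 8.
(H·H^T)[6][4] = Σ_j H[6][j]·H[4][j] = (-1)·(-1) + (-1)·(-1) + (1)·(-1) + (1)·(-1) + (1)·(1) + (1)·(1) + (1)·(-1) + (1)·(-1) = 1 + 1 + -1 + -1 + 1 + 1 + -1 + -1 = 0.
So rows 6 and 4 are orthogonal; the diagonal entry equals n = 8.

(3,3) entry = 8; (6,4) entry = 0.


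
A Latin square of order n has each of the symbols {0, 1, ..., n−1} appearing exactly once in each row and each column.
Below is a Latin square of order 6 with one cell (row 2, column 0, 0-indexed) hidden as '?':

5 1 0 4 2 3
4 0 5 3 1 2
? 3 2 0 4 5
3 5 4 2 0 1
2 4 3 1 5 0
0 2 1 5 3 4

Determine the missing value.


Row 2 contains symbols [0, 2, 3, 4, 5] — missing [1].
Column 0 contains symbols [0, 2, 3, 4, 5] — missing [1].
The missing symbol must appear in both missing sets; intersection = [1].
Therefore the hidden value is 1.

Missing value = 1.


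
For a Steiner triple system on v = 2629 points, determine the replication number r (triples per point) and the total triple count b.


An STS(v) is a 2-(v, 3, 1) BIBD: block size k = 3, λ = 1.
Replication: r(k − 1) = λ(v − 1) ⇒ r·2 = 2629 − 1 = 2628 ⇒ r = 1314.
Block count: b = v(v − 1)/6 = 2629·2628/6 = 6909012/6 = 1151502.

r = 1314, b = 1151502.


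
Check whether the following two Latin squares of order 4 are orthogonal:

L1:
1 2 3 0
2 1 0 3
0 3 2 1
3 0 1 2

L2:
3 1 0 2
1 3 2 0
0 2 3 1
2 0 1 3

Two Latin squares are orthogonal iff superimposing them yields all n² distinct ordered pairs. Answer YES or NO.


Form the n² = 16 superimposed pairs (L1[i][j], L2[i][j]), row by row (rows and columns indexed from 0):
row 0: (1,3) (2,1) (3,0) (0,2)
row 1: (2,1) (1,3) (0,2) (3,0)
row 2: (0,0) (3,2) (2,3) (1,1)
row 3: (3,2) (0,0) (1,1) (2,3)
Orthogonality requires all 16 pairs distinct.
But the pair (2,1) repeats: cell (0,1) has L1 = 2, L2 = 1, and cell (1,0) has L1 = 2, L2 = 1.
A repeated pair means some other pair never occurs (only 8 distinct pairs out of 16), so the squares are not orthogonal.
Conclusion: NO.

NO


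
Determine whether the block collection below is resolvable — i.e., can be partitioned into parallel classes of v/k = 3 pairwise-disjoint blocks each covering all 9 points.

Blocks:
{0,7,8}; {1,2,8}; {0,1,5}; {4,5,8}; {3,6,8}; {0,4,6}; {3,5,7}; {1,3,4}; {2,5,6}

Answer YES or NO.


v = 9, block size k = 3, number of blocks = 9.
For resolvability, blocks must partition into parallel classes of size v/k = 3.
Total blocks must therefore be a multiple of 3: 9 = 3·3 + 0 ⇒ divisible ✓.
Consider block {0,1,5}. The only other block(s) in the collection disjoint from it are {3,6,8} — just 1 block(s). Any parallel class containing {0,1,5} would need 2 other blocks each disjoint from it, so no parallel class of size 3 can contain {0,1,5}.
Since every block must belong to some parallel class in a resolution, the collection cannot be partitioned into parallel classes.
Resolvable? NO.

NO


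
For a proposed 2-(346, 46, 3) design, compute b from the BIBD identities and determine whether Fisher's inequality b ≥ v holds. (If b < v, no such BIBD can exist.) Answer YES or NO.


b = λv(v − 1)/(k(k − 1)) = 3·346·345/(46·45) = 358110/2070 = 173.
Compare with v = 346: b < v, so Fisher's inequality fails.

NO


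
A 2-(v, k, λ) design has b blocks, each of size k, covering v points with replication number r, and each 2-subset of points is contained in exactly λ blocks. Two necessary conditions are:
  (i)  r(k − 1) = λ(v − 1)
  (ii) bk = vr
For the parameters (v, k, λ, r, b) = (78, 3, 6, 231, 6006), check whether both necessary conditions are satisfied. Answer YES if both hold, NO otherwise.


Condition (i): r(k − 1) = 231·2 = 462; λ(v − 1) = 6·77 = 462. Match? YES.
Condition (ii): bk = 6006·3 = 18018; vr = 78·231 = 18018. Match? YES.
Both conditions hold? YES.

YES


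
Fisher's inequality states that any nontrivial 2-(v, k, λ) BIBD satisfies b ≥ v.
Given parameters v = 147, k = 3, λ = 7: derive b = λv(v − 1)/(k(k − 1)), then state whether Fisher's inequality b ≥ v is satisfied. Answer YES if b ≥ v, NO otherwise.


b = λv(v − 1)/(k(k − 1)) = 7·147·146/(3·2) = 150234/6 = 25039.
Compare with v = 147: b ≥ v, so Fisher's inequality holds.

YES


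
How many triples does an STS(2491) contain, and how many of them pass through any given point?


An STS(v) is a 2-(v, 3, 1) BIBD: block size k = 3, λ = 1.
Replication: r(k − 1) = λ(v − 1) ⇒ r·2 = 2491 − 1 = 2490 ⇒ r = 1245.
Block count: bk = vr ⇒ b·3 = 2491·1245 = 3101295 ⇒ b = 1033765.

r = 1245, b = 1033765.


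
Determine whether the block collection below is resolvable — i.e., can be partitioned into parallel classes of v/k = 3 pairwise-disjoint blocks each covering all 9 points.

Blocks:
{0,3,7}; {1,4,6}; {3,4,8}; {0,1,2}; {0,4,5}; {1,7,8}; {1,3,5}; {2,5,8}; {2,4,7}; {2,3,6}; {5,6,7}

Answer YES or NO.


v = 9, block size k = 3, number of blocks = 11.
For resolvability, blocks must partition into parallel classes of size v/k = 3.
Total blocks must therefore be a multiple of 3: 11 = 3·3 + 2 ⇒ not divisible ✗.
Resolvable? NO.

NO


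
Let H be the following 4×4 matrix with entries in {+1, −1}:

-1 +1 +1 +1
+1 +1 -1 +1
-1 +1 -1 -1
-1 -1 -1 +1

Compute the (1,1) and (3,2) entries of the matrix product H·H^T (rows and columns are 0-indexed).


Row 1 of H: [1, 1, -1, 1].
Row 2 of H: [-1, 1, -1, -1].
Row 3 of H: [-1, -1, -1, 1].
(H·H^T)[1][1] = Σ_j H[1][j]·H[1][j] = (1)² + (1)² + (-1)² + (1)² = 1 + 1 + 1 + 1 = 4.
(H·H^T)[3][2] = Σ_j H[3][j]·H[2][j] = (-1)·(-1) + (-1)·(1) + (-1)·(-1) + (1)·(-1) = 1 + -1 + 1 + -1 = 0.
So rows 3 and 2 are orthogonal; the diagonal entry equals n = 4.

(1,1) entry = 4; (3,2) entry = 0.


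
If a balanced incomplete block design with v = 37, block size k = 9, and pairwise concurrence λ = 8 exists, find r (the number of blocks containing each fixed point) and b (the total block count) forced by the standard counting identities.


Any 2-(v, k, λ) BIBD satisfies two necessary conditions:
  (i)  Each point sits in r blocks, and counting incidences through any fixed point gives r(k − 1) = λ(v − 1), so r = λ(v − 1)/(k − 1).
  (ii) Total incidences bk = vr, so b = vr/k.
Step 1: r = λ(v − 1)/(k − 1) = 8·(37 − 1)/(9 − 1) = 8·36/8 = 288/8 = 36.
Step 2: b = vr/k = 37·36/9 = 1332/9 = 148.
Check integrality: r = 36 ∈ Z ✓, b = 148 ∈ Z ✓.
(These identities are necessary conditions: they determine r and b for any design with these parameters, but do not by themselves prove that one exists.)

r = 36, b = 148.
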